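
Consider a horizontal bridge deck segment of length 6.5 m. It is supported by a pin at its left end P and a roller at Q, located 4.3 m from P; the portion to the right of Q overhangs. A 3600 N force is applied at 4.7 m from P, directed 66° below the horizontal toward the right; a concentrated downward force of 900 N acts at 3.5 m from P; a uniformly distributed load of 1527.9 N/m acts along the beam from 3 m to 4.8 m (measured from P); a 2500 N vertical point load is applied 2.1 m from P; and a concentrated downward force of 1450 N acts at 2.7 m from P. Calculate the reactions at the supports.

P_x = -1464 N, P_y = 1936 N, Q_y = 8953 N

Resultant of the distributed load: 1527.9 × 1.8 = 2750.22 N at 3.9 m from P.
Taking moments about P: Q_y·4.3 − 3600·sin66°·4.7 − 900·3.5 − (1527.9·1.8)·3.9 − 2500·2.1 − 1450·2.7 = 0 → Q_y = 38498/4.3 = 8953.02 ≈ 8953 N.
ΣF_y = 0: P_y + 8953.02 − 3600·sin66° − 900 − 1527.9·1.8 − 2500 − 1450 = 0 → P_y = 1936 N.
ΣF_x = 0: P_x + 3600·cos66° = 0 → P_x = -1464 N.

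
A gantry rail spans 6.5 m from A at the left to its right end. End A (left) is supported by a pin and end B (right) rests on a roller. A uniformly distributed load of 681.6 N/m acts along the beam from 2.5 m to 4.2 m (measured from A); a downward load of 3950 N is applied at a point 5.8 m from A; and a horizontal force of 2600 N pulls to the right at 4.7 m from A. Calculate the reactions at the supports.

Resultant of the distributed load: 681.6 × 1.7 = 1158.72 N at 3.35 m from A.
Taking moments about A: B_y·6.5 − (681.6·1.7)·3.35 − 3950·5.8 = 0 → B_y = 26791.712/6.5 = 4121.8 ≈ 4122 N.
ΣF_y = 0: A_y + 4121.8 − 681.6·1.7 − 3950 = 0 → A_y = 986.9 N.
ΣF_x = 0: A_x + 2600 = 0 → A_x = -2600 N.

A_x = -2600 N, A_y = 986.9 N, B_y = 4122 N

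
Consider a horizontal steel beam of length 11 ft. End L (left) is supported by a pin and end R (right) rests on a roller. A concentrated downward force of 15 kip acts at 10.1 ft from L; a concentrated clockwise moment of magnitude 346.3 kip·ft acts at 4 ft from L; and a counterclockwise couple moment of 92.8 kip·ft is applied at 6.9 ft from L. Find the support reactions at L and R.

Moments about L: R_y·11 − 15·10.1 − 346.3 + 92.8 = 0 → R_y = 405/11 = 36.8182 ≈ 36.82 kip.
ΣF_y = 0: L_y + 36.8182 − 15 = 0 → L_y = -21.82 kip.
ΣF_x = 0: no horizontal applied forces, so L_x = 0.

L_x = 0, L_y = -21.82 kip, R_y = 36.82 kip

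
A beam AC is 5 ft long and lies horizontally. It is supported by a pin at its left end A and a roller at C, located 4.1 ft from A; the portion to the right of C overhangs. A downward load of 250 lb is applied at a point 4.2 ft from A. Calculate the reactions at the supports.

ΣM about A: C_y·4.1 − 250·4.2 = 0 → C_y = 1050/4.1 = 256.098 ≈ 256.1 lb.
ΣF_y = 0: A_y + 256.098 − 250 = 0 → A_y = -6.098 lb.
ΣF_x = 0: no horizontal applied forces, so A_x = 0.

A_x = 0, A_y = -6.098 lb, C_y = 256.1 lb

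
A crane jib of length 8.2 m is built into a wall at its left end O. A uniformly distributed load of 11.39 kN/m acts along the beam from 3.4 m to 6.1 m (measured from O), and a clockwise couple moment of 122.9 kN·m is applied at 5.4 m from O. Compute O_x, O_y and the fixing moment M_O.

Resultant of the distributed load: 11.39 × 2.7 = 30.753 kN at 4.75 m from O.
ΣF_x = 0: O_x = 0.
ΣF_y = 0: O_y − 11.39·2.7 = 0 → O_y = 30.75 kN.
ΣM about O: M_O − (11.39·2.7)·4.75 − 122.9 = 0 → M_O = 269.0 kN·m.

O_x = 0, O_y = 30.75 kN, M_O = 269.0 kN·m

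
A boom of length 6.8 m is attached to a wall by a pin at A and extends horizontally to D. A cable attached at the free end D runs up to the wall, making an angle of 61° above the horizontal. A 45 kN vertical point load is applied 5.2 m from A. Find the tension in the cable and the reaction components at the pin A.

T = 39.34 kN, A_x = 19.07 kN, A_y = 10.59 kN

ΣM about A: T·sin61°·6.8 − 45·5.2 = 0 → T = 234/(6.8·0.87462) = 39.3448 ≈ 39.34 kN.
ΣF_x = 0: A_x − T·cos61° = 0 → A_x = 39.3448 × 0.48481 = 19.07 kN.
ΣF_y = 0: A_y + T·sin61° − 45 = 0 → A_y = 45 − 39.3448 × 0.87462 = 10.59 kN.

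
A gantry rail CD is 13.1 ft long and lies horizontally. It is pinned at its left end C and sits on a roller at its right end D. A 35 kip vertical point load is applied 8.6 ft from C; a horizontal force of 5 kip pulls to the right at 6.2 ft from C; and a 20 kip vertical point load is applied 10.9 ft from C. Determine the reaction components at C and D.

Moments about C: D_y·13.1 − 35·8.6 − 20·10.9 = 0 → D_y = 519/13.1 = 39.6183 ≈ 39.62 kip.
ΣF_y = 0: C_y + 39.6183 − 35 − 20 = 0 → C_y = 15.38 kip.
ΣF_x = 0: C_x + 5 = 0 → C_x = -5.000 kip.

C_x = -5.000 kip, C_y = 15.38 kip, D_y = 39.62 kip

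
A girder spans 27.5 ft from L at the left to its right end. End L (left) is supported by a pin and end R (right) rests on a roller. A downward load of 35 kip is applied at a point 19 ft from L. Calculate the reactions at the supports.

Taking moments about L: R_y·27.5 − 35·19 = 0 → R_y = 665/27.5 = 24.1818 ≈ 24.18 kip.
ΣF_y = 0: L_y + 24.1818 − 35 = 0 → L_y = 10.82 kip.
ΣF_x = 0: no horizontal applied forces, so L_x = 0.

L_x = 0, L_y = 10.82 kip, R_y = 24.18 kip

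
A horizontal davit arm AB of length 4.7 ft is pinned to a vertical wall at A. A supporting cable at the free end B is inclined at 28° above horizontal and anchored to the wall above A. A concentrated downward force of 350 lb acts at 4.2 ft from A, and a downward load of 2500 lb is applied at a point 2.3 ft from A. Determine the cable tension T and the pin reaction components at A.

T = 3272 lb, A_x = 2889 lb, A_y = 1314 lb

ΣM about A: T·sin28°·4.7 − 350·4.2 − 2500·2.3 = 0 → T = 7220/(4.7·0.469472) = 3272.12 ≈ 3272 lb.
ΣF_x = 0: A_x − T·cos28° = 0 → A_x = 3272.12 × 0.882948 = 2889 lb.
ΣF_y = 0: A_y + T·sin28° − 350 − 2500 = 0 → A_y = 2850 − 3272.12 × 0.469472 = 1314 lb.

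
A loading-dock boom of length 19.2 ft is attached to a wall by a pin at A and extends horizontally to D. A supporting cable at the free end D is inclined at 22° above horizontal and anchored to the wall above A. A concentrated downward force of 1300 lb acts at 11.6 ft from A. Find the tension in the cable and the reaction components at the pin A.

T = 2097 lb, A_x = 1944 lb, A_y = 514.6 lb

ΣM about A: T·sin22°·19.2 − 1300·11.6 = 0 → T = 15080/(19.2·0.374607) = 2096.64 ≈ 2097 lb.
ΣF_x = 0: A_x − T·cos22° = 0 → A_x = 2096.64 × 0.927184 = 1944 lb.
ΣF_y = 0: A_y + T·sin22° − 1300 = 0 → A_y = 1300 − 2096.64 × 0.374607 = 514.6 lb.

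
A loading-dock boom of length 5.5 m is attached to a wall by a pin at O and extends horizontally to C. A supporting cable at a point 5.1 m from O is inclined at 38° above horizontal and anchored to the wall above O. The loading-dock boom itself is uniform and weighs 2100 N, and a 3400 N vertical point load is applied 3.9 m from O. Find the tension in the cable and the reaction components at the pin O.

ΣM about O: T·sin38°·5.1 − 2100·2.75 − 3400·3.9 = 0 → T = 19035/(5.1·0.615661) = 6062.35 ≈ 6062 N.
ΣF_x = 0: O_x − T·cos38° = 0 → O_x = 6062.35 × 0.788011 = 4777 N.
ΣF_y = 0: O_y + T·sin38° − 2100 − 3400 = 0 → O_y = 5500 − 6062.35 × 0.615661 = 1768 N.

T = 6062 N, O_x = 4777 N, O_y = 1768 N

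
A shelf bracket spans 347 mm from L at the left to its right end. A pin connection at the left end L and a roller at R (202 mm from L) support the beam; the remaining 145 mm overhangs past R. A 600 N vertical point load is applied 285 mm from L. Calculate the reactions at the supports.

L_x = 0, L_y = -246.5 N, R_y = 846.5 N

Taking moments about L: R_y·202 − 600·285 = 0 → R_y = 171000/202 = 846.535 ≈ 846.5 N.
ΣF_y = 0: L_y + 846.535 − 600 = 0 → L_y = -246.5 N.
ΣF_x = 0: no horizontal applied forces, so L_x = 0.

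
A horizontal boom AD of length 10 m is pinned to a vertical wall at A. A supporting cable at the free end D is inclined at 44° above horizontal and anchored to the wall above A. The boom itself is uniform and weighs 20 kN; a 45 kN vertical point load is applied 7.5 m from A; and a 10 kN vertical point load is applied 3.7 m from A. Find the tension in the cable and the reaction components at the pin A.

ΣM about A: T·sin44°·10 − 20·5 − 45·7.5 − 10·3.7 = 0 → T = 474.5/(10·0.694658) = 68.307 ≈ 68.31 kN.
ΣF_x = 0: A_x − T·cos44° = 0 → A_x = 68.307 × 0.71934 = 49.14 kN.
ΣF_y = 0: A_y + T·sin44° − 20 − 45 − 10 = 0 → A_y = 75 − 68.307 × 0.694658 = 27.55 kN.

T = 68.31 kN, A_x = 49.14 kN, A_y = 27.55 kN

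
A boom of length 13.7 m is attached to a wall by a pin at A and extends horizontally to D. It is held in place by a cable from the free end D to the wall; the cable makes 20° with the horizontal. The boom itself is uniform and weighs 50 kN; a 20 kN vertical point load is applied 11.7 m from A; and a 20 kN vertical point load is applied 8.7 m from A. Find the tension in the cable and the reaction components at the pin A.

T = 160.2 kN, A_x = 150.5 kN, A_y = 35.22 kN

ΣM about A: T·sin20°·13.7 − 50·6.85 − 20·11.7 − 20·8.7 = 0 → T = 750.5/(13.7·0.34202) = 160.169 ≈ 160.2 kN.
ΣF_x = 0: A_x − T·cos20° = 0 → A_x = 160.169 × 0.939693 = 150.5 kN.
ΣF_y = 0: A_y + T·sin20° − 50 − 20 − 20 = 0 → A_y = 90 − 160.169 × 0.34202 = 35.22 kN.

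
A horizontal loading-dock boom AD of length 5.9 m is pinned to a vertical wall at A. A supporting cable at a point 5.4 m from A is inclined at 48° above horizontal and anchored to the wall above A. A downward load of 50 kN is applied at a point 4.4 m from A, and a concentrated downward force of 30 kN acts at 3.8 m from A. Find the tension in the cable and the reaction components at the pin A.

ΣM about A: T·sin48°·5.4 − 50·4.4 − 30·3.8 = 0 → T = 334/(5.4·0.743145) = 83.2299 ≈ 83.23 kN.
ΣF_x = 0: A_x − T·cos48° = 0 → A_x = 83.2299 × 0.669131 = 55.69 kN.
ΣF_y = 0: A_y + T·sin48° − 50 − 30 = 0 → A_y = 80 − 83.2299 × 0.743145 = 18.15 kN.

T = 83.23 kN, A_x = 55.69 kN, A_y = 18.15 kN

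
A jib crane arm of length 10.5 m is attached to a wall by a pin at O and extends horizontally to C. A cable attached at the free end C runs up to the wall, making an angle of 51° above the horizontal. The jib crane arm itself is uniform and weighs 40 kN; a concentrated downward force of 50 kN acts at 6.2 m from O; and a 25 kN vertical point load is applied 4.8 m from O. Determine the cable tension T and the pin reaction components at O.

T = 78.43 kN, O_x = 49.36 kN, O_y = 54.05 kN

ΣM about O: T·sin51°·10.5 − 40·5.25 − 50·6.2 − 25·4.8 = 0 → T = 640/(10.5·0.777146) = 78.4311 ≈ 78.43 kN.
ΣF_x = 0: O_x − T·cos51° = 0 → O_x = 78.4311 × 0.62932 = 49.36 kN.
ΣF_y = 0: O_y + T·sin51° − 40 − 50 − 25 = 0 → O_y = 115 − 78.4311 × 0.777146 = 54.05 kN.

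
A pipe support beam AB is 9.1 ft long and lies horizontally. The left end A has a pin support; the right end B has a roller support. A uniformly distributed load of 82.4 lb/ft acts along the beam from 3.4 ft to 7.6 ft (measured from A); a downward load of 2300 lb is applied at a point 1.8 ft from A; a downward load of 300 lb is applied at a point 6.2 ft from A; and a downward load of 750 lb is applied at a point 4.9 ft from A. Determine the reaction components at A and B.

A_x = 0, A_y = 2424 lb, B_y = 1272 lb

Resultant of the distributed load: 82.4 × 4.2 = 346.08 lb at 5.5 ft from A.
ΣM about A: B_y·9.1 − (82.4·4.2)·5.5 − 2300·1.8 − 300·6.2 − 750·4.9 = 0 → B_y = 11578.44/9.1 = 1272.36 ≈ 1272 lb.
ΣF_y = 0: A_y + 1272.36 − 82.4·4.2 − 2300 − 300 − 750 = 0 → A_y = 2424 lb.
ΣF_x = 0: no horizontal applied forces, so A_x = 0.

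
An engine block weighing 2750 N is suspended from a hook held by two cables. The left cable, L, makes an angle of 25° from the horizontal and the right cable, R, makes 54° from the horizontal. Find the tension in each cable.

T_L = 1647 N, T_R = 2539 N

ΣF_x = 0: −T_L·cos25° + T_R·cos54° = 0 → T_R = 1.5419·T_L.
ΣF_y = 0: T_L·sin25° + T_R·sin54° = 2750.
Substitute: T_L·(0.422618 + 1.5419·0.809017) = 2750 → T_L = 1646.67 ≈ 1647 N.
Then T_R = 1.5419 × 1646.67 = 2539 N.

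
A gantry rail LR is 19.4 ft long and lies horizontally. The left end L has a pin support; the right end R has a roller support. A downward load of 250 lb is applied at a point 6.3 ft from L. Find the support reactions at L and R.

L_x = 0, L_y = 168.8 lb, R_y = 81.19 lb

Taking moments about L: R_y·19.4 − 250·6.3 = 0 → R_y = 1575/19.4 = 81.1856 ≈ 81.19 lb.
ΣF_y = 0: L_y + 81.1856 − 250 = 0 → L_y = 168.8 lb.
ΣF_x = 0: no horizontal applied forces, so L_x = 0.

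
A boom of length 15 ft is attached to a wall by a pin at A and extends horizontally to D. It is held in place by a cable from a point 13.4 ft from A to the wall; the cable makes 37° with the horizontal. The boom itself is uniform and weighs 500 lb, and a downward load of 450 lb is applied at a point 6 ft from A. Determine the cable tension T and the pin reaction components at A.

ΣM about A: T·sin37°·13.4 − 500·7.5 − 450·6 = 0 → T = 6450/(13.4·0.601815) = 799.819 ≈ 799.8 lb.
ΣF_x = 0: A_x − T·cos37° = 0 → A_x = 799.819 × 0.798636 = 638.8 lb.
ΣF_y = 0: A_y + T·sin37° − 500 − 450 = 0 → A_y = 950 − 799.819 × 0.601815 = 468.7 lb.

T = 799.8 lb, A_x = 638.8 lb, A_y = 468.7 lb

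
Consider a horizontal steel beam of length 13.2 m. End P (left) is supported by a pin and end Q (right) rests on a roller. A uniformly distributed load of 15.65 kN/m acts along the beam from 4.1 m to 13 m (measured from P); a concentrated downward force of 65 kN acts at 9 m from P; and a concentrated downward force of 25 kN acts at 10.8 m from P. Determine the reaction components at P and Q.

P_x = 0, P_y = 74.29 kN, Q_y = 155.0 kN

Resultant of the distributed load: 15.65 × 8.9 = 139.285 kN at 8.55 m from P.
Moments about P: Q_y·13.2 − (15.65·8.9)·8.55 − 65·9 − 25·10.8 = 0 → Q_y = 2045.88675/13.2 = 154.991 ≈ 155.0 kN.
ΣF_y = 0: P_y + 154.991 − 15.65·8.9 − 65 − 25 = 0 → P_y = 74.29 kN.
ΣF_x = 0: no horizontal applied forces, so P_x = 0.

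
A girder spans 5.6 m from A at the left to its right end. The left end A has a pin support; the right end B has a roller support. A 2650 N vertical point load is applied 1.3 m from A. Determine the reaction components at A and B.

ΣM about A: B_y·5.6 − 2650·1.3 = 0 → B_y = 3445/5.6 = 615.179 ≈ 615.2 N.
ΣF_y = 0: A_y + 615.179 − 2650 = 0 → A_y = 2035 N.
ΣF_x = 0: no horizontal applied forces, so A_x = 0.

A_x = 0, A_y = 2035 N, B_y = 615.2 N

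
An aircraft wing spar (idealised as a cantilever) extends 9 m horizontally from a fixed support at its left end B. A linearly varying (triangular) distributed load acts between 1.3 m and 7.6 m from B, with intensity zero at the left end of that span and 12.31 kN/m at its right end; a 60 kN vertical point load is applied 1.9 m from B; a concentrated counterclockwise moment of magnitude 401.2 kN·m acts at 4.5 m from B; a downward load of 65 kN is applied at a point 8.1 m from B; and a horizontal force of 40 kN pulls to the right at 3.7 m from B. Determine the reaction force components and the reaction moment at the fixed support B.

Resultant of the triangular load: ½ × 12.31 × 6.3 = 38.7765 kN, acting at 5.5 m from B (one-third of the span from the peak).
ΣF_x = 0: B_x + 40 = 0 → B_x = -40.00 kN.
ΣF_y = 0: B_y − ½·12.31·6.3 − 60 − 65 = 0 → B_y = 163.8 kN.
ΣM about B: M_B − (½·12.31·6.3)·5.5 − 60·1.9 + 401.2 − 65·8.1 = 0 → M_B = 452.6 kN·m.

B_x = -40.00 kN, B_y = 163.8 kN, M_B = 452.6 kN·m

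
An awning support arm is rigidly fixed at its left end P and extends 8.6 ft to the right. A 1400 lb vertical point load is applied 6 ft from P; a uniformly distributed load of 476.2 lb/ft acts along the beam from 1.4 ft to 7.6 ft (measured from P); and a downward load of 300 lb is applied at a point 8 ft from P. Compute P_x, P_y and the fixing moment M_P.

Resultant of the distributed load: 476.2 × 6.2 = 2952.44 lb at 4.5 ft from P.
ΣF_x = 0: P_x = 0.
ΣF_y = 0: P_y − 1400 − 476.2·6.2 − 300 = 0 → P_y = 4652 lb.
ΣM about P: M_P − 1400·6 − (476.2·6.2)·4.5 − 300·8 = 0 → M_P = 24090 lb·ft.

P_x = 0, P_y = 4652 lb, M_P = 24090 lb·ft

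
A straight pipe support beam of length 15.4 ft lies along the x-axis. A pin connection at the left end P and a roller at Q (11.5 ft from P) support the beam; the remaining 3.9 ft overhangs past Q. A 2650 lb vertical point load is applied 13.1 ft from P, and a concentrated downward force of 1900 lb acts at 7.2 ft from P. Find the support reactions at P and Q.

P_x = 0, P_y = 341.7 lb, Q_y = 4208 lb

Moments about P: Q_y·11.5 − 2650·13.1 − 1900·7.2 = 0 → Q_y = 48395/11.5 = 4208.26 ≈ 4208 lb.
ΣF_y = 0: P_y + 4208.26 − 2650 − 1900 = 0 → P_y = 341.7 lb.
ΣF_x = 0: no horizontal applied forces, so P_x = 0.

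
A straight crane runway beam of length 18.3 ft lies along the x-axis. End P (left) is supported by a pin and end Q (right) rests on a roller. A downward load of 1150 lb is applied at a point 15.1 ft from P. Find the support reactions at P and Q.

Moments about P: Q_y·18.3 − 1150·15.1 = 0 → Q_y = 17365/18.3 = 948.907 ≈ 948.9 lb.
ΣF_y = 0: P_y + 948.907 − 1150 = 0 → P_y = 201.1 lb.
ΣF_x = 0: no horizontal applied forces, so P_x = 0.

P_x = 0, P_y = 201.1 lb, Q_y = 948.9 lb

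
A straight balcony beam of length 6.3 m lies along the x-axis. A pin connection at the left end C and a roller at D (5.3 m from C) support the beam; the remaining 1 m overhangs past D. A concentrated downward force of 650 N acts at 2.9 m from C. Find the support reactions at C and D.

Moments about C: D_y·5.3 − 650·2.9 = 0 → D_y = 1885/5.3 = 355.66 ≈ 355.7 N.
ΣF_y = 0: C_y + 355.66 − 650 = 0 → C_y = 294.3 N.
ΣF_x = 0: no horizontal applied forces, so C_x = 0.

C_x = 0, C_y = 294.3 N, D_y = 355.7 N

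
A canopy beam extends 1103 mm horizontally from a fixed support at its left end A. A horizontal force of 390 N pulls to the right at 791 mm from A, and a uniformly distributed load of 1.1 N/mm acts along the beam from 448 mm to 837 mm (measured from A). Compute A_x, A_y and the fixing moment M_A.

A_x = -390.0 N, A_y = 427.9 N, M_A = 274900 N·mm

Resultant of the distributed load: 1.1 × 389 = 427.9 N at 642.5 mm from A.
ΣF_x = 0: A_x + 390 = 0 → A_x = -390.0 N.
ΣF_y = 0: A_y − 1.1·389 = 0 → A_y = 427.9 N.
ΣM about A: M_A − (1.1·389)·642.5 = 0 → M_A = 274900 N·mm.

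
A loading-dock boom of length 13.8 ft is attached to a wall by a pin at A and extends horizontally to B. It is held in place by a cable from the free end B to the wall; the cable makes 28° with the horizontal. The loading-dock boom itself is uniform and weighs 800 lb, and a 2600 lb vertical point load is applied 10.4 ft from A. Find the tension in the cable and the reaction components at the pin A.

ΣM about A: T·sin28°·13.8 − 800·6.9 − 2600·10.4 = 0 → T = 32560/(13.8·0.469472) = 5025.69 ≈ 5026 lb.
ΣF_x = 0: A_x − T·cos28° = 0 → A_x = 5025.69 × 0.882948 = 4437 lb.
ΣF_y = 0: A_y + T·sin28° − 800 − 2600 = 0 → A_y = 3400 − 5025.69 × 0.469472 = 1041 lb.

T = 5026 lb, A_x = 4437 lb, A_y = 1041 lb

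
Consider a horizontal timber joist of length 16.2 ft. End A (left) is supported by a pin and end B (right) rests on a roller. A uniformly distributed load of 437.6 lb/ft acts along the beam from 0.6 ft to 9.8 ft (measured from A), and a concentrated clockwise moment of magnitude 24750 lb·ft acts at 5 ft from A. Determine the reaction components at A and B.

Resultant of the distributed load: 437.6 × 9.2 = 4025.92 lb at 5.2 ft from A.
Taking moments about A: B_y·16.2 − (437.6·9.2)·5.2 − 24750 = 0 → B_y = 45684.784/16.2 = 2820.05 ≈ 2820 lb.
ΣF_y = 0: A_y + 2820.05 − 437.6·9.2 = 0 → A_y = 1206 lb.
ΣF_x = 0: no horizontal applied forces, so A_x = 0.

A_x = 0, A_y = 1206 lb, B_y = 2820 lb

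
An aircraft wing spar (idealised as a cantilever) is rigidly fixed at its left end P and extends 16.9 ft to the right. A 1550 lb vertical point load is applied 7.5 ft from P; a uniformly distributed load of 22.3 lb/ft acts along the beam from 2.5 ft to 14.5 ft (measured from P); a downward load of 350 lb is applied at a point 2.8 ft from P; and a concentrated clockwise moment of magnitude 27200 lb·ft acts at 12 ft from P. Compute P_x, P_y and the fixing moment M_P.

Resultant of the distributed load: 22.3 × 12 = 267.6 lb at 8.5 ft from P.
ΣF_x = 0: P_x = 0.
ΣF_y = 0: P_y − 1550 − 22.3·12 − 350 = 0 → P_y = 2168 lb.
ΣM about P: M_P − 1550·7.5 − (22.3·12)·8.5 − 350·2.8 − 27200 = 0 → M_P = 42080 lb·ft.

P_x = 0, P_y = 2168 lb, M_P = 42080 lb·ft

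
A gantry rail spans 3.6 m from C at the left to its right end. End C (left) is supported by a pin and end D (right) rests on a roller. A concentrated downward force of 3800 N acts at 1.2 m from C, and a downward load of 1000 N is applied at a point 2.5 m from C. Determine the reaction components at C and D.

C_x = 0, C_y = 2839 N, D_y = 1961 N

ΣM about C: D_y·3.6 − 3800·1.2 − 1000·2.5 = 0 → D_y = 7060/3.6 = 1961.11 ≈ 1961 N.
ΣF_y = 0: C_y + 1961.11 − 3800 − 1000 = 0 → C_y = 2839 N.
ΣF_x = 0: no horizontal applied forces, so C_x = 0.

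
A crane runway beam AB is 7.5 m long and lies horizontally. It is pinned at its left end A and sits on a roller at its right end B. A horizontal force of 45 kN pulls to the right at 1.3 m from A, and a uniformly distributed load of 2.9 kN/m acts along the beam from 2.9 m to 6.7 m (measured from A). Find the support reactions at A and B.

A_x = -45.00 kN, A_y = 3.967 kN, B_y = 7.053 kN

Resultant of the distributed load: 2.9 × 3.8 = 11.02 kN at 4.8 m from A.
Taking moments about A: B_y·7.5 − (2.9·3.8)·4.8 = 0 → B_y = 52.896/7.5 = 7.0528 ≈ 7.053 kN.
ΣF_y = 0: A_y + 7.0528 − 2.9·3.8 = 0 → A_y = 3.967 kN.
ΣF_x = 0: A_x + 45 = 0 → A_x = -45.00 kN.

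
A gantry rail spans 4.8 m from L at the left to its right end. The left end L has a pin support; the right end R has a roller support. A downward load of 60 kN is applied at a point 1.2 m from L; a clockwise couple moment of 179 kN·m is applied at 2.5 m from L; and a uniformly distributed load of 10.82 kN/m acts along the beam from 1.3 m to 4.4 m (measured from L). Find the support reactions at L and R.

L_x = 0, L_y = 21.33 kN, R_y = 72.21 kN

Resultant of the distributed load: 10.82 × 3.1 = 33.542 kN at 2.85 m from L.
ΣM about L: R_y·4.8 − 60·1.2 − 179 − (10.82·3.1)·2.85 = 0 → R_y = 346.5947/4.8 = 72.2072 ≈ 72.21 kN.
ΣF_y = 0: L_y + 72.2072 − 60 − 10.82·3.1 = 0 → L_y = 21.33 kN.
ΣF_x = 0: no horizontal applied forces, so L_x = 0.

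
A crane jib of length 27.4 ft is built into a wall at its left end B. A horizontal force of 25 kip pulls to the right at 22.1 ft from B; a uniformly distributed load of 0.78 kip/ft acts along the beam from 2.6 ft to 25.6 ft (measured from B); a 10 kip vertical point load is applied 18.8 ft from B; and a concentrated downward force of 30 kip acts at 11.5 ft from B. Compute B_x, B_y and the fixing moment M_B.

B_x = -25.00 kip, B_y = 57.94 kip, M_B = 786.0 kip·ft

Resultant of the distributed load: 0.78 × 23 = 17.94 kip at 14.1 ft from B.
ΣF_x = 0: B_x + 25 = 0 → B_x = -25.00 kip.
ΣF_y = 0: B_y − 0.78·23 − 10 − 30 = 0 → B_y = 57.94 kip.
ΣM about B: M_B − (0.78·23)·14.1 − 10·18.8 − 30·11.5 = 0 → M_B = 786.0 kip·ft.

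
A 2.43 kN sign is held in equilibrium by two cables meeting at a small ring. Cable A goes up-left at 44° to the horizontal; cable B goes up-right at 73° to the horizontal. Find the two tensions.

T_A = 0.7974 kN, T_B = 1.962 kN

ΣF_x = 0: −T_A·cos44° + T_B·cos73° = 0 → T_B = 2.46036·T_A.
ΣF_y = 0: T_A·sin44° + T_B·sin73° = 2.43.
Substitute: T_A·(0.694658 + 2.46036·0.956305) = 2.43 → T_A = 0.797372 ≈ 0.7974 kN.
Then T_B = 2.46036 × 0.797372 = 1.962 kN.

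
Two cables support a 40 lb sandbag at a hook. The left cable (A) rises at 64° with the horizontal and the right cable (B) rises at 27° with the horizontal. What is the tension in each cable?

T_A = 35.65 lb, T_B = 17.54 lb

ΣF_x = 0: −T_A·cos64° + T_B·cos27° = 0 → T_B = 0.491995·T_A.
ΣF_y = 0: T_A·sin64° + T_B·sin27° = 40.
Substitute: T_A·(0.898794 + 0.491995·0.45399) = 40 → T_A = 35.6457 ≈ 35.65 lb.
Then T_B = 0.491995 × 35.6457 = 17.54 lb.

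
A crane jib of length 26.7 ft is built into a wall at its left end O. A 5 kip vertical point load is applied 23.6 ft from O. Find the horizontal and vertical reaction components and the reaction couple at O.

ΣF_x = 0: O_x = 0.
ΣF_y = 0: O_y − 5 = 0 → O_y = 5.000 kip.
ΣM about O: M_O − 5·23.6 = 0 → M_O = 118.0 kip·ft.

O_x = 0, O_y = 5.000 kip, M_O = 118.0 kip·ft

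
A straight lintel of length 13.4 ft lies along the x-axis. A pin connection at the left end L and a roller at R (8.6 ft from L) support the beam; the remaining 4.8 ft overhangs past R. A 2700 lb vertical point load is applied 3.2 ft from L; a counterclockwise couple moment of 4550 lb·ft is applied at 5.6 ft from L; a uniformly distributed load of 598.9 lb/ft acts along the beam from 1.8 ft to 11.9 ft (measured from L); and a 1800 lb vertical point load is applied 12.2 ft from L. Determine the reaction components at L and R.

Resultant of the distributed load: 598.9 × 10.1 = 6048.89 lb at 6.85 ft from L.
ΣM about L: R_y·8.6 − 2700·3.2 + 4550 − (598.9·10.1)·6.85 − 1800·12.2 = 0 → R_y = 67484.8965/8.6 = 7847.08 ≈ 7847 lb.
ΣF_y = 0: L_y + 7847.08 − 2700 − 598.9·10.1 − 1800 = 0 → L_y = 2702 lb.
ΣF_x = 0: no horizontal applied forces, so L_x = 0.

L_x = 0, L_y = 2702 lb, R_y = 7847 lb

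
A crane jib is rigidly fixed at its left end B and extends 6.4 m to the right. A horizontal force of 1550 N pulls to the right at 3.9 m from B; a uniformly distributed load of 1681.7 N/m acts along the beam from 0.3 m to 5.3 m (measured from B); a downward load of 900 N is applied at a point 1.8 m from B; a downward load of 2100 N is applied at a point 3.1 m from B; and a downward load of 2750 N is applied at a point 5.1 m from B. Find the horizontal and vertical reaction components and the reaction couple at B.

Resultant of the distributed load: 1681.7 × 5 = 8408.5 N at 2.8 m from B.
ΣF_x = 0: B_x + 1550 = 0 → B_x = -1550 N.
ΣF_y = 0: B_y − 1681.7·5 − 900 − 2100 − 2750 = 0 → B_y = 14160 N.
ΣM about B: M_B − (1681.7·5)·2.8 − 900·1.8 − 2100·3.1 − 2750·5.1 = 0 → M_B = 45700 N·m.

B_x = -1550 N, B_y = 14160 N, M_B = 45700 N·m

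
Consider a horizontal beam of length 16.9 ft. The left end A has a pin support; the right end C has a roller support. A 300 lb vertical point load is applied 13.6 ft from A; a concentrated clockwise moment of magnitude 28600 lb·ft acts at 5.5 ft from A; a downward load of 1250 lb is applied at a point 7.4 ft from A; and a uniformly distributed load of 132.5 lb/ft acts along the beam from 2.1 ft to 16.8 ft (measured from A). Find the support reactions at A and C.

Resultant of the distributed load: 132.5 × 14.7 = 1947.75 lb at 9.45 ft from A.
Moments about A: C_y·16.9 − 300·13.6 − 28600 − 1250·7.4 − (132.5·14.7)·9.45 = 0 → C_y = 60336.2375/16.9 = 3570.19 ≈ 3570 lb.
ΣF_y = 0: A_y + 3570.19 − 300 − 1250 − 132.5·14.7 = 0 → A_y = -72.44 lb.
ΣF_x = 0: no horizontal applied forces, so A_x = 0.

A_x = 0, A_y = -72.44 lb, C_y = 3570 lb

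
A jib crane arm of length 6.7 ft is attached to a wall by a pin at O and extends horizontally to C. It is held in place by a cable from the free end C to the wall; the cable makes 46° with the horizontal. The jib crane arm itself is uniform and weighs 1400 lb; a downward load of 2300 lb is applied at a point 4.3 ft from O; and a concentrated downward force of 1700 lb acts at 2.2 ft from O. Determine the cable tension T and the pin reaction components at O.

ΣM about O: T·sin46°·6.7 − 1400·3.35 − 2300·4.3 − 1700·2.2 = 0 → T = 18320/(6.7·0.71934) = 3801.16 ≈ 3801 lb.
ΣF_x = 0: O_x − T·cos46° = 0 → O_x = 3801.16 × 0.694658 = 2641 lb.
ΣF_y = 0: O_y + T·sin46° − 1400 − 2300 − 1700 = 0 → O_y = 5400 − 3801.16 × 0.71934 = 2666 lb.

T = 3801 lb, O_x = 2641 lb, O_y = 2666 lb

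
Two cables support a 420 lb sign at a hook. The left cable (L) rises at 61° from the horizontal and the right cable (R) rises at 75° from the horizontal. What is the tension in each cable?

T_L = 156.5 lb, T_R = 293.1 lb

ΣF_x = 0: −T_L·cos61° + T_R·cos75° = 0 → T_R = 1.87316·T_L.
ΣF_y = 0: T_L·sin61° + T_R·sin75° = 420.
Substitute: T_L·(0.87462 + 1.87316·0.965926) = 420 → T_L = 156.486 ≈ 156.5 lb.
Then T_R = 1.87316 × 156.486 = 293.1 lb.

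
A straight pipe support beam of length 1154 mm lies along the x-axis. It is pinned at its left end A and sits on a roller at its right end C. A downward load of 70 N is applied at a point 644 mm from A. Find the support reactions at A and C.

Taking moments about A: C_y·1154 − 70·644 = 0 → C_y = 45080/1154 = 39.0641 ≈ 39.06 N.
ΣF_y = 0: A_y + 39.0641 − 70 = 0 → A_y = 30.94 N.
ΣF_x = 0: no horizontal applied forces, so A_x = 0.

A_x = 0, A_y = 30.94 N, C_y = 39.06 N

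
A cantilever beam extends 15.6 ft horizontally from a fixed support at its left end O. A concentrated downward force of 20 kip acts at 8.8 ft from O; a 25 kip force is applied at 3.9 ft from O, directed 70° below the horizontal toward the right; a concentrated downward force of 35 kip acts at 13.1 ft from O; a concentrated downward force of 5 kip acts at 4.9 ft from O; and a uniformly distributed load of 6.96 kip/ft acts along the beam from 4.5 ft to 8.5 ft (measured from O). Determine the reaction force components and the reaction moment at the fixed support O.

O_x = -8.551 kip, O_y = 111.3 kip, M_O = 931.6 kip·ft

Resultant of the distributed load: 6.96 × 4 = 27.84 kip at 6.5 ft from O.
ΣF_x = 0: O_x + 25·cos70° = 0 → O_x = -8.551 kip.
ΣF_y = 0: O_y − 20 − 25·sin70° − 35 − 5 − 6.96·4 = 0 → O_y = 111.3 kip.
ΣM about O: M_O − 20·8.8 − 25·sin70°·3.9 − 35·13.1 − 5·4.9 − (6.96·4)·6.5 = 0 → M_O = 931.6 kip·ft.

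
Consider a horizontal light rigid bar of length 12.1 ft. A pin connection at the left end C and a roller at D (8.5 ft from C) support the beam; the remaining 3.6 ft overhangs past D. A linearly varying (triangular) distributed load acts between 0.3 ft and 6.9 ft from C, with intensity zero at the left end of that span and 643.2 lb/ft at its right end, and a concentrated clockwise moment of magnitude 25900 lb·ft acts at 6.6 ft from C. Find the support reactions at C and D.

Resultant of the triangular load: ½ × 643.2 × 6.6 = 2122.56 lb, acting at 4.7 ft from C (one-third of the span from the peak).
ΣM about C: D_y·8.5 − (½·643.2·6.6)·4.7 − 25900 = 0 → D_y = 35876.032/8.5 = 4220.71 ≈ 4221 lb.
ΣF_y = 0: C_y + 4220.71 − ½·643.2·6.6 = 0 → C_y = -2098 lb.
ΣF_x = 0: no horizontal applied forces, so C_x = 0.

C_x = 0, C_y = -2098 lb, D_y = 4221 lb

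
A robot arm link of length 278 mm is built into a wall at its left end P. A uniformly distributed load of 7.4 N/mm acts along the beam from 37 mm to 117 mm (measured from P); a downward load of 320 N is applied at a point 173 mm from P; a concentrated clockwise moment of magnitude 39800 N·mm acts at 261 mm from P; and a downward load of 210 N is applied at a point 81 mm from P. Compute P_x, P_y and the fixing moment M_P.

Resultant of the distributed load: 7.4 × 80 = 592 N at 77 mm from P.
ΣF_x = 0: P_x = 0.
ΣF_y = 0: P_y − 7.4·80 − 320 − 210 = 0 → P_y = 1122 N.
ΣM about P: M_P − (7.4·80)·77 − 320·173 − 39800 − 210·81 = 0 → M_P = 157800 N·mm.

P_x = 0, P_y = 1122 N, M_P = 157800 N·mm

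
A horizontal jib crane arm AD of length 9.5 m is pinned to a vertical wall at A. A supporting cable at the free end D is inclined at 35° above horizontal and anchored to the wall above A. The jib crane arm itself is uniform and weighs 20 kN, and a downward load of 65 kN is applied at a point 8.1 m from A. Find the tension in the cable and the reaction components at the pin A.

T = 114.1 kN, A_x = 93.43 kN, A_y = 19.58 kN

ΣM about A: T·sin35°·9.5 − 20·4.75 − 65·8.1 = 0 → T = 621.5/(9.5·0.573576) = 114.058 ≈ 114.1 kN.
ΣF_x = 0: A_x − T·cos35° = 0 → A_x = 114.058 × 0.819152 = 93.43 kN.
ΣF_y = 0: A_y + T·sin35° − 20 − 65 = 0 → A_y = 85 − 114.058 × 0.573576 = 19.58 kN.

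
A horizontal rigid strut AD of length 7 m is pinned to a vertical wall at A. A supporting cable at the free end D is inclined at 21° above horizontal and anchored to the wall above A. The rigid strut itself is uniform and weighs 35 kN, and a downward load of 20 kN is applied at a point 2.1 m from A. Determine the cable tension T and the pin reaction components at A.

ΣM about A: T·sin21°·7 − 35·3.5 − 20·2.1 = 0 → T = 164.5/(7·0.358368) = 65.5751 ≈ 65.58 kN.
ΣF_x = 0: A_x − T·cos21° = 0 → A_x = 65.5751 × 0.93358 = 61.22 kN.
ΣF_y = 0: A_y + T·sin21° − 35 − 20 = 0 → A_y = 55 − 65.5751 × 0.358368 = 31.50 kN.

T = 65.58 kN, A_x = 61.22 kN, A_y = 31.50 kN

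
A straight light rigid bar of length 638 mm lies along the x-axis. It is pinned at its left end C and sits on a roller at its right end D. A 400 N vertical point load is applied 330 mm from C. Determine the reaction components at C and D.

C_x = 0, C_y = 193.1 N, D_y = 206.9 N

Moments about C: D_y·638 − 400·330 = 0 → D_y = 132000/638 = 206.897 ≈ 206.9 N.
ΣF_y = 0: C_y + 206.897 − 400 = 0 → C_y = 193.1 N.
ΣF_x = 0: no horizontal applied forces, so C_x = 0.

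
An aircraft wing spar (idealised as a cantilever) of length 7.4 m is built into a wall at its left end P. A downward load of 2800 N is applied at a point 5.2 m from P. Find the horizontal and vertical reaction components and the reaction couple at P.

ΣF_x = 0: P_x = 0.
ΣF_y = 0: P_y − 2800 = 0 → P_y = 2800 N.
ΣM about P: M_P − 2800·5.2 = 0 → M_P = 14560 N·m.

P_x = 0, P_y = 2800 N, M_P = 14560 N·m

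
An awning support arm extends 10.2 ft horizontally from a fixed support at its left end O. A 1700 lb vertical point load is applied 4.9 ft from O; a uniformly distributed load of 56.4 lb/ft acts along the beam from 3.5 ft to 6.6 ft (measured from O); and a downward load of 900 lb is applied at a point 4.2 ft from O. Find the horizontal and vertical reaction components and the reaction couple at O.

O_x = 0, O_y = 2775 lb, M_O = 12990 lb·ft

Resultant of the distributed load: 56.4 × 3.1 = 174.84 lb at 5.05 ft from O.
ΣF_x = 0: O_x = 0.
ΣF_y = 0: O_y − 1700 − 56.4·3.1 − 900 = 0 → O_y = 2775 lb.
ΣM about O: M_O − 1700·4.9 − (56.4·3.1)·5.05 − 900·4.2 = 0 → M_O = 12990 lb·ft.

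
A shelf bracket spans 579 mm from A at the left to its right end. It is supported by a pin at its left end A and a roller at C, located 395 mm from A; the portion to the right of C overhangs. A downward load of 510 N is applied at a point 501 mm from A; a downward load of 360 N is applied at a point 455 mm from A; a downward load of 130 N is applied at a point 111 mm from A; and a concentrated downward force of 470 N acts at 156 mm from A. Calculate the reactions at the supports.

Taking moments about A: C_y·395 − 510·501 − 360·455 − 130·111 − 470·156 = 0 → C_y = 507060/395 = 1283.7 ≈ 1284 N.
ΣF_y = 0: A_y + 1283.7 − 510 − 360 − 130 − 470 = 0 → A_y = 186.3 N.
ΣF_x = 0: no horizontal applied forces, so A_x = 0.

A_x = 0, A_y = 186.3 N, C_y = 1284 N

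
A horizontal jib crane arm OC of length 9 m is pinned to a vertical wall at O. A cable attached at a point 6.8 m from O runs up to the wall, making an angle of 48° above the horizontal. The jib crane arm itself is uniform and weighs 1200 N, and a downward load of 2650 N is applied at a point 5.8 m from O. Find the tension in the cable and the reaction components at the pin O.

T = 4110 N, O_x = 2750 N, O_y = 795.6 N

ΣM about O: T·sin48°·6.8 − 1200·4.5 − 2650·5.8 = 0 → T = 20770/(6.8·0.743145) = 4110.12 ≈ 4110 N.
ΣF_x = 0: O_x − T·cos48° = 0 → O_x = 4110.12 × 0.669131 = 2750 N.
ΣF_y = 0: O_y + T·sin48° − 1200 − 2650 = 0 → O_y = 3850 − 4110.12 × 0.743145 = 795.6 N.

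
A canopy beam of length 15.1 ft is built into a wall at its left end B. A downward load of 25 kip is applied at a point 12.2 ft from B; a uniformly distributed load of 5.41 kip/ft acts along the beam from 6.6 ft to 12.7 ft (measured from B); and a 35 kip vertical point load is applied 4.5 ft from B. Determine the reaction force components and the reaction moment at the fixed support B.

B_x = 0, B_y = 93.00 kip, M_B = 781.0 kip·ft

Resultant of the distributed load: 5.41 × 6.1 = 33.001 kip at 9.65 ft from B.
ΣF_x = 0: B_x = 0.
ΣF_y = 0: B_y − 25 − 5.41·6.1 − 35 = 0 → B_y = 93.00 kip.
ΣM about B: M_B − 25·12.2 − (5.41·6.1)·9.65 − 35·4.5 = 0 → M_B = 781.0 kip·ft.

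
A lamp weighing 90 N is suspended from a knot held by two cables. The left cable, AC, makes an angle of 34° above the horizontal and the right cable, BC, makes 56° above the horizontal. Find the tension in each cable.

T_AC = 50.33 N, T_BC = 74.61 N

ΣF_x = 0: −T_AC·cos34° + T_BC·cos56° = 0 → T_BC = 1.48256·T_AC.
ΣF_y = 0: T_AC·sin34° + T_BC·sin56° = 90.
Substitute: T_AC·(0.559193 + 1.48256·0.829038) = 90 → T_AC = 50.3274 ≈ 50.33 N.
Then T_BC = 1.48256 × 50.3274 = 74.61 N.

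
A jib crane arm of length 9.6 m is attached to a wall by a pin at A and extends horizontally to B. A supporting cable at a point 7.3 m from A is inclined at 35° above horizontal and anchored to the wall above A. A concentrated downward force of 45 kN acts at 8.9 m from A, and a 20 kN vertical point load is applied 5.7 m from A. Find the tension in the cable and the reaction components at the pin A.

T = 122.9 kN, A_x = 100.7 kN, A_y = -5.479 kN

ΣM about A: T·sin35°·7.3 − 45·8.9 − 20·5.7 = 0 → T = 514.5/(7.3·0.573576) = 122.877 ≈ 122.9 kN.
ΣF_x = 0: A_x − T·cos35° = 0 → A_x = 122.877 × 0.819152 = 100.7 kN.
ΣF_y = 0: A_y + T·sin35° − 45 − 20 = 0 → A_y = 65 − 122.877 × 0.573576 = -5.479 kN.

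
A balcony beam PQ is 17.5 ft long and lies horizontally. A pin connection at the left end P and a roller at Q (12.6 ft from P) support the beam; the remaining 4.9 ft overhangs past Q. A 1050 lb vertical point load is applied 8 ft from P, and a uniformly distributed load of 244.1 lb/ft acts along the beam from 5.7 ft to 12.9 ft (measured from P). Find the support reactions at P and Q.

P_x = 0, P_y = 843.6 lb, Q_y = 1964 lb

Resultant of the distributed load: 244.1 × 7.2 = 1757.52 lb at 9.3 ft from P.
Moments about P: Q_y·12.6 − 1050·8 − (244.1·7.2)·9.3 = 0 → Q_y = 24744.936/12.6 = 1963.88 ≈ 1964 lb.
ΣF_y = 0: P_y + 1963.88 − 1050 − 244.1·7.2 = 0 → P_y = 843.6 lb.
ΣF_x = 0: no horizontal applied forces, so P_x = 0.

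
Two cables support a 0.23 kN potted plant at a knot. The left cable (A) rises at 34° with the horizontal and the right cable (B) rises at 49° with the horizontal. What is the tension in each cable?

T_A = 0.1520 kN, T_B = 0.1921 kN

ΣF_x = 0: −T_A·cos34° + T_B·cos49° = 0 → T_B = 1.26366·T_A.
ΣF_y = 0: T_A·sin34° + T_B·sin49° = 0.23.
Substitute: T_A·(0.559193 + 1.26366·0.75471) = 0.23 → T_A = 0.152027 ≈ 0.1520 kN.
Then T_B = 1.26366 × 0.152027 = 0.1921 kN.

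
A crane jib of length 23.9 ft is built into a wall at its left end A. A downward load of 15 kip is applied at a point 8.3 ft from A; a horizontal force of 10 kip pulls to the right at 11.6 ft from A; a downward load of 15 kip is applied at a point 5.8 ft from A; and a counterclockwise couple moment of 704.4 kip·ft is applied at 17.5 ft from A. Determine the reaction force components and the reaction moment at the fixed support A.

ΣF_x = 0: A_x + 10 = 0 → A_x = -10.00 kip.
ΣF_y = 0: A_y − 15 − 15 = 0 → A_y = 30.00 kip.
ΣM about A: M_A − 15·8.3 − 15·5.8 + 704.4 = 0 → M_A = -492.9 kip·ft.

A_x = -10.00 kip, A_y = 30.00 kip, M_A = -492.9 kip·ft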